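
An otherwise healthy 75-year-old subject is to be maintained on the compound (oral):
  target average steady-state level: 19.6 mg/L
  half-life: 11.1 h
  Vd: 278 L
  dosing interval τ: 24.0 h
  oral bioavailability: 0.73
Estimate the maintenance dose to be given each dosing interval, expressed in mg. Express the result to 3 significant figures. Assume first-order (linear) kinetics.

k = ln2 / t½ = 0.693147 / 11.1 = 0.06245 h⁻¹
CL = k × Vd = 0.06245 × 278 = 17.36 L/h
At steady state, F × (Dose/τ) = Css × CL.
Dose = Css × CL × τ / F = 19.6 × 17.36 × 24.0 / 0.73 = 11190 mg

11200 mg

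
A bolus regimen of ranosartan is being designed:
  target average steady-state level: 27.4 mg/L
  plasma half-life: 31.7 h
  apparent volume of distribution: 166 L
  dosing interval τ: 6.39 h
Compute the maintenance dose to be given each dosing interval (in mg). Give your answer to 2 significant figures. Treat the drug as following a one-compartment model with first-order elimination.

640 mg

k = ln2 / t½ = 0.693147 / 31.7 = 0.02187 h⁻¹
CL = k × Vd = 0.02187 × 166 = 3.630 L/h
At steady state, Dose/τ = Css × CL.
Dose = Css × CL × τ = 27.4 × 3.630 × 6.39 = 635.6 mg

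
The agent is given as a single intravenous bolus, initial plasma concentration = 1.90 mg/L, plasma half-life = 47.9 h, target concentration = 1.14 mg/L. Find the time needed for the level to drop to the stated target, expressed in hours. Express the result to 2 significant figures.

k = ln2 / t½ = 0.693147 / 47.9 = 0.01447 h⁻¹
t = ln(C₀ / C) / k = ln(1.900 / 1.14) / 0.01447
  = ln(1.667) / 0.01447 = 0.5110 / 0.01447 = 35.31 h

35 h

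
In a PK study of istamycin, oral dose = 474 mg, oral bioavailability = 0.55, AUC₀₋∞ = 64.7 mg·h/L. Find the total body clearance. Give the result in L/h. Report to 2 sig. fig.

CL = F·Dose / AUC = 0.55 × 474 / 64.7 = 4.029 L/h

4.0 L/h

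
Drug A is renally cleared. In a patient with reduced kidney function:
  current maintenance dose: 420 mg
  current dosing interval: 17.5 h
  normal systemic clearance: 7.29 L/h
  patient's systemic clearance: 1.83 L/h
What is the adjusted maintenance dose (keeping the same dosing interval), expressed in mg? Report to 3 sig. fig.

105 mg

To keep the same average steady-state level, dosing rate must scale with clearance.
CL ratio = 1.83 / 7.29 = 0.2510
New dose (same interval) = 420 × 0.2510 = 105.4 mg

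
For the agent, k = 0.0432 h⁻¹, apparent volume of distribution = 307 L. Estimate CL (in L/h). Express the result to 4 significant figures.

CL = k × Vd = 0.0432 × 307 = 13.26 L/h

13.26 L/h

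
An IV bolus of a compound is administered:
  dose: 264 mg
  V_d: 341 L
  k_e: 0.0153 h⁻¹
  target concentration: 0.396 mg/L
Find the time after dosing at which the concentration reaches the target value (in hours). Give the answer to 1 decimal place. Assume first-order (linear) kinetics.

43.8 h

C₀ = Dose / Vd = 264.0 / 341 = 0.7742 mg/L
t = ln(C₀ / C) / k = ln(0.7742 / 0.396) / 0.01530
  = ln(1.955) / 0.01530 = 0.6704 / 0.01530 = 43.82 h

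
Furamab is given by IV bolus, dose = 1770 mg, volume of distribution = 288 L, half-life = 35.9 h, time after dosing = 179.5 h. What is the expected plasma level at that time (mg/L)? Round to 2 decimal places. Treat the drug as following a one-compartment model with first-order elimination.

C₀ = Dose / Vd = 1770 / 288 = 6.146 mg/L
k = ln2 / t½ = 0.693147 / 35.9 = 0.01931 h⁻¹
t / t½ = 179.5 / 35.9 = 5 half-lives
C = C₀ × (1/2)^5 = 6.146 × 0.03125 = 0.1921 mg/L

0.19 mg/L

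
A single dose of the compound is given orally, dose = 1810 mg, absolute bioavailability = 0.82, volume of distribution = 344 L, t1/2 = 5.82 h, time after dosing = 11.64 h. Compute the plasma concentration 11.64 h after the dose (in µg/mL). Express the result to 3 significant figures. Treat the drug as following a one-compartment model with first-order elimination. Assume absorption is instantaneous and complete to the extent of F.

Amount reaching circulation = F × Dose = 0.82 × 1810 = 1484 mg
C₀ = F·Dose / Vd = 1484 / 344 = 4.314 mg/L
k = ln2 / t½ = 0.693147 / 5.82 = 0.1191 h⁻¹
t / t½ = 11.64 / 5.82 = 2 half-lives
C = C₀ × (1/2)^2 = 4.314 × 0.2500 = 1.079 mg/L
(1.079 mg/L = 1.079 µg/mL)

1.08 µg/mL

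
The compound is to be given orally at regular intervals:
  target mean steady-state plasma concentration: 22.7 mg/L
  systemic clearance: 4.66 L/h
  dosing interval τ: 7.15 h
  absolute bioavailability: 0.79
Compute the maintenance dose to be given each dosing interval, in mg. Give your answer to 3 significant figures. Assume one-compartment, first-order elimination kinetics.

957 mg

At steady state, F × (Dose/τ) = Css × CL.
Dose = Css × CL × τ / F = 22.7 × 4.660 × 7.15 / 0.79 = 957.4 mg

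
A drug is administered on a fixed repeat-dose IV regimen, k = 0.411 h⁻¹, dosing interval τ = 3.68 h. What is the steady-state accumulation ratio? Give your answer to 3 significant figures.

e^(−kτ) = e^(−0.4110 × 3.68) = 0.2204
Accumulation ratio R = 1 / (1 − e^(−kτ)) = 1 / (1 − 0.2204) = 1.283

1.28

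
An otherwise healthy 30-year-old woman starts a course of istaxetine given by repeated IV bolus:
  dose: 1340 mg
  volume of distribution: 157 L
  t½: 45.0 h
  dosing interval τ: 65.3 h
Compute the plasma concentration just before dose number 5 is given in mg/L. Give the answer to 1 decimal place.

4.8 mg/L

C₀ per dose = Dose / Vd = 1340 / 157 = 8.535 mg/L
k = ln2 / t½ = 0.693147 / 45.0 = 0.01540 h⁻¹
Fraction remaining after one interval: r = e^(−kτ) = e^(−0.01540 × 65.3) = 0.3658
Before dose 5, 4 doses have been given (aged 1τ, 2τ, 3τ, 4τ).
C_trough = C₀ × (r + r² + … + r^4) = C₀ × r(1−r^4)/(1−r)
        = 8.535 × 0.3658 × (1 − 0.01791) / (1 − 0.3658) = 4.835 mg/L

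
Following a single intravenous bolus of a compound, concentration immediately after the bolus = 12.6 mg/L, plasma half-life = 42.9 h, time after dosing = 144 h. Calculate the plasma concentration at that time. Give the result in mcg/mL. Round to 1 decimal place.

1.2 mcg/mL

k = ln2 / t½ = 0.693147 / 42.9 = 0.01616 h⁻¹
C = C₀ · e^(−k·t) = 12.60 × e^(−0.01616 × 144)
  = 12.60 × 0.09758 = 1.230 mg/L
(1.230 mg/L = 1.230 mcg/mL)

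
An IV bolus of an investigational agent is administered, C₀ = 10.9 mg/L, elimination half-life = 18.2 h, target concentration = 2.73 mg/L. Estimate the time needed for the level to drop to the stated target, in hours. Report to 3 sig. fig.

k = ln2 / t½ = 0.693147 / 18.2 = 0.03809 h⁻¹
t = ln(C₀ / C) / k = ln(10.90 / 2.73) / 0.03809
  = ln(3.993) / 0.03809 = 1.385 / 0.03809 = 36.36 h

36.4 h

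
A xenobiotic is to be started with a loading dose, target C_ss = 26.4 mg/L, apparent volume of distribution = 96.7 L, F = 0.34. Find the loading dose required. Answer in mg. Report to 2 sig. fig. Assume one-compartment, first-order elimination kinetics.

LD = Css × Vd / F = 26.4 × 96.7 / 0.34 = 7508 mg

7500 mg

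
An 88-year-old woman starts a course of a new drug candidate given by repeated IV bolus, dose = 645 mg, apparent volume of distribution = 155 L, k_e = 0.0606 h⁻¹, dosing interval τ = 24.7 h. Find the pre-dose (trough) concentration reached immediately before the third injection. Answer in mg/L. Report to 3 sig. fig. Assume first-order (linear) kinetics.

1.14 mg/L

C₀ per dose = Dose / Vd = 645 / 155 = 4.161 mg/L
Fraction remaining after one interval: r = e^(−kτ) = e^(−0.06060 × 24.7) = 0.2238
Before dose 3, 2 doses have been given (aged 1τ, 2τ).
C_trough = C₀ × (r + r²) = 4.161 × (0.2238 + 0.05009) = 1.140 mg/L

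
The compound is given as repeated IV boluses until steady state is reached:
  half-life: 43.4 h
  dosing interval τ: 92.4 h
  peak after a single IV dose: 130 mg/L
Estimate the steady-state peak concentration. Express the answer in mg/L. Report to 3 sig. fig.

k = ln2 / t½ = 0.693147 / 43.4 = 0.01597 h⁻¹
e^(−kτ) = e^(−0.01597 × 92.4) = 0.2286
Accumulation ratio R = 1 / (1 − e^(−kτ)) = 1 / (1 − 0.2286) = 1.296
Steady-state peak = C₀ × R = 130 × 1.296 = 168.5 mg/L

169 mg/L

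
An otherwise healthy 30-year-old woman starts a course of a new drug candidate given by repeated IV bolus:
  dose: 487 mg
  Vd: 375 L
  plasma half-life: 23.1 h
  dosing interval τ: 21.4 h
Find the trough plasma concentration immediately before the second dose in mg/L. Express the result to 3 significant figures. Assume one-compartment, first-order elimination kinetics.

0.683 mg/L

C₀ per dose = Dose / Vd = 487 / 375 = 1.299 mg/L
k = ln2 / t½ = 0.693147 / 23.1 = 0.03001 h⁻¹
Fraction remaining after one interval: r = e^(−kτ) = e^(−0.03001 × 21.4) = 0.5261
Before dose 2, 1 dose has been given (aged 1τ).
C_trough = C₀ × r = 1.299 × 0.5261 = 0.6834 mg/L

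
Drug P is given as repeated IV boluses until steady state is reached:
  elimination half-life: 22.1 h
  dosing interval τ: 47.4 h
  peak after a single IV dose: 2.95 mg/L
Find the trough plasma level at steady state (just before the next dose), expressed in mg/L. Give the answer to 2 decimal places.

k = ln2 / t½ = 0.693147 / 22.1 = 0.03136 h⁻¹
e^(−kτ) = e^(−0.03136 × 47.4) = 0.2262
Accumulation ratio R = 1 / (1 − e^(−kτ)) = 1 / (1 − 0.2262) = 1.292
Steady-state trough = C₀ × R × e^(−kτ) = 2.95 × 1.292 × 0.2262 = 0.8621 mg/L

0.86 mg/L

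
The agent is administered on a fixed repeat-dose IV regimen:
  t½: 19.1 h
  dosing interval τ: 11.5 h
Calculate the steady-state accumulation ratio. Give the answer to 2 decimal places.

k = ln2 / t½ = 0.693147 / 19.1 = 0.03629 h⁻¹
e^(−kτ) = e^(−0.03629 × 11.5) = 0.6588
Accumulation ratio R = 1 / (1 − e^(−kτ)) = 1 / (1 − 0.6588) = 2.931

2.93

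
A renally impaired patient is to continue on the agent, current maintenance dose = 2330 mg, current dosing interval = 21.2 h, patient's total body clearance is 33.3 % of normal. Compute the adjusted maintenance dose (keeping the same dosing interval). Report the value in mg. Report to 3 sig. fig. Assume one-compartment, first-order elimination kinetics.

To keep the same average steady-state level, dosing rate must scale with clearance.
CL ratio = 33.3 / 100 = 0.3330
New dose (same interval) = 2330 × 0.3330 = 775.9 mg

776 mg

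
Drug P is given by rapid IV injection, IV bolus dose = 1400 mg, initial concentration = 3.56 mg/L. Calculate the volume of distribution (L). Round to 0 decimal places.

Vd = Dose / C₀ = 1400 / 3.56 = 393.3 L

393 L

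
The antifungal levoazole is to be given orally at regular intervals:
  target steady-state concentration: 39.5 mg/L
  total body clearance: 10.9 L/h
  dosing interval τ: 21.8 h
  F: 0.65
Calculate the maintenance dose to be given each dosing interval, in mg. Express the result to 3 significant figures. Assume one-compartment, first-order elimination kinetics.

At steady state, F × (Dose/τ) = Css × CL.
Dose = Css × CL × τ / F = 39.5 × 10.90 × 21.8 / 0.65 = 14440 mg

14400 mg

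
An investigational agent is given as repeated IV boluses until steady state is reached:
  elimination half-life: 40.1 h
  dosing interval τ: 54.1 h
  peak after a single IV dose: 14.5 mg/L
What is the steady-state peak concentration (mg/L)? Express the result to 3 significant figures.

23.9 mg/L

k = ln2 / t½ = 0.693147 / 40.1 = 0.01729 h⁻¹
e^(−kτ) = e^(−0.01729 × 54.1) = 0.3924
Accumulation ratio R = 1 / (1 − e^(−kτ)) = 1 / (1 − 0.3924) = 1.646
Steady-state peak = C₀ × R = 14.5 × 1.646 = 23.87 mg/L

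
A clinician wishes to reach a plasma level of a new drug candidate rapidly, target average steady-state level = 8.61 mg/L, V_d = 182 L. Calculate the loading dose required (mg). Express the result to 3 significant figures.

LD = Css × Vd = 8.61 × 182 = 1567 mg

1570 mg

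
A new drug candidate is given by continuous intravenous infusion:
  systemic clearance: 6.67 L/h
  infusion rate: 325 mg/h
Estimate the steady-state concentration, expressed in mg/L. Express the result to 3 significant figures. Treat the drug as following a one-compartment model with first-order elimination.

48.7 mg/L

At steady state Css = R₀ / CL = 325 / 6.670 = 48.73 mg/L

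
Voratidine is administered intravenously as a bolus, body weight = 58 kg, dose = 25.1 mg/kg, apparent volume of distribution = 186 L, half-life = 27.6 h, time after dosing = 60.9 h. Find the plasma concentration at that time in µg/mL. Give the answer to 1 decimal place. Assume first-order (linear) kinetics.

1.7 µg/mL

Total dose = 25.1 × 58 = 1456 mg
C₀ = Dose / Vd = 1456 / 186 = 7.828 mg/L
k = ln2 / t½ = 0.693147 / 27.6 = 0.02511 h⁻¹
C = C₀ · e^(−k·t) = 7.828 × e^(−0.02511 × 60.9)
  = 7.828 × 0.2167 = 1.696 mg/L
(1.696 mg/L = 1.696 µg/mL)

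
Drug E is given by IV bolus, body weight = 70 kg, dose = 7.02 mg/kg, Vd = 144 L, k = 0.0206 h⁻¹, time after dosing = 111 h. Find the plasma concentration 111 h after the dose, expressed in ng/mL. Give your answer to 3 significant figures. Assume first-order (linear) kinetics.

Total dose = 7.02 × 70 = 491.4 mg
C₀ = Dose / Vd = 491.4 / 144 = 3.413 mg/L
C = C₀ · e^(−k·t) = 3.413 × e^(−0.02060 × 111)
  = 3.413 × 0.1016 = 0.3468 mg/L
Convert: 0.3468 mg/L × 1000 = 346.8 ng/mL

347 ng/mL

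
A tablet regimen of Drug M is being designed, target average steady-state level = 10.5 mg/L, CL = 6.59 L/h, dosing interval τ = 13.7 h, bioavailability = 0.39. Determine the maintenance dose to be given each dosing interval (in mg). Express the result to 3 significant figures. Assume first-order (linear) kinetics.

At steady state, F × (Dose/τ) = Css × CL.
Dose = Css × CL × τ / F = 10.5 × 6.590 × 13.7 / 0.39 = 2431 mg

2430 mg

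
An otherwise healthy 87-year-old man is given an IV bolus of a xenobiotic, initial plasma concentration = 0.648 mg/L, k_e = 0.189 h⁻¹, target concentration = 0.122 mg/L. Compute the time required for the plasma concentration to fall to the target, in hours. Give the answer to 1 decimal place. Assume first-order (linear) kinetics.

t = ln(C₀ / C) / k = ln(0.6480 / 0.122) / 0.1890
  = ln(5.311) / 0.1890 = 1.670 / 0.1890 = 8.836 h

8.8 h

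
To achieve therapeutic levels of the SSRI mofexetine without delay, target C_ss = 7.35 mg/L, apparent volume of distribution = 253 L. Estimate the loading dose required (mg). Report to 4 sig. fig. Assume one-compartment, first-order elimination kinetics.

LD = Css × Vd = 7.35 × 253 = 1860 mg

1860 mg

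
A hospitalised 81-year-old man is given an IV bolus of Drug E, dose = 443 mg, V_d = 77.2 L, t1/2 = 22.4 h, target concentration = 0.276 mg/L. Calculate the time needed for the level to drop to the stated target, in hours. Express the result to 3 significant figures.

98.1 h

C₀ = Dose / Vd = 443.0 / 77.2 = 5.738 mg/L
k = ln2 / t½ = 0.693147 / 22.4 = 0.03094 h⁻¹
t = ln(C₀ / C) / k = ln(5.738 / 0.276) / 0.03094
  = ln(20.79) / 0.03094 = 3.034 / 0.03094 = 98.06 h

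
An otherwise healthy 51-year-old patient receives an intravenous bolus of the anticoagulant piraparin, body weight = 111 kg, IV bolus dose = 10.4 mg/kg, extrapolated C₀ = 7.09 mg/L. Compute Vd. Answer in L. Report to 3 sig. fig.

163 L

Dose = 10.4 × 111 = 1154 mg
Vd = Dose / C₀ = 1154 / 7.09 = 162.8 L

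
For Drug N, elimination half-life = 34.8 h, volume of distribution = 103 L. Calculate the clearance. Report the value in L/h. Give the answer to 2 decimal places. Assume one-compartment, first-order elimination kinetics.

2.05 L/h

k = ln2 / t½ = 0.693147 / 34.8 = 0.01992 h⁻¹
CL = k × Vd = 0.01992 × 103 = 2.052 L/h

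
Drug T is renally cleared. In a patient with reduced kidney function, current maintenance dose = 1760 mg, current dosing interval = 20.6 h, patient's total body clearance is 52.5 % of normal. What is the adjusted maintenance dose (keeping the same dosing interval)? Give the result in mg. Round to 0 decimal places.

924 mg

To keep the same average steady-state level, dosing rate must scale with clearance.
CL ratio = 52.5 / 100 = 0.5250
New dose (same interval) = 1760 × 0.5250 = 924.0 mg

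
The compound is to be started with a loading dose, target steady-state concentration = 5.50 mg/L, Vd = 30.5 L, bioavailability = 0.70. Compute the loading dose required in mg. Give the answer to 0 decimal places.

240 mg

LD = Css × Vd / F = 5.50 × 30.5 / 0.70 = 239.6 mg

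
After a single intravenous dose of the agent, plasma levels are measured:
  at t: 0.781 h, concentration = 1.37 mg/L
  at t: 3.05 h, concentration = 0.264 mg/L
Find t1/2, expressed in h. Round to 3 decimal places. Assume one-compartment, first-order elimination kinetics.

k = ln(C₁/C₂) / (t₂ − t₁) = ln(1.37/0.264) / (3.05 − 0.781)
  = 1.647 / 2.269 = 0.7259 h⁻¹
t½ = ln2 / k = 0.693147 / 0.7259 = 0.9549 h

0.955 h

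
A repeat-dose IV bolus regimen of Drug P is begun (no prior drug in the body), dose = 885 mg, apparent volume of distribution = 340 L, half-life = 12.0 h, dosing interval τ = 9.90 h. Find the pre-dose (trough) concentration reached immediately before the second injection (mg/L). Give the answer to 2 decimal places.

1.47 mg/L

C₀ per dose = Dose / Vd = 885 / 340 = 2.603 mg/L
k = ln2 / t½ = 0.693147 / 12.0 = 0.05776 h⁻¹
Fraction remaining after one interval: r = e^(−kτ) = e^(−0.05776 × 9.90) = 0.5645
Before dose 2, 1 dose has been given (aged 1τ).
C_trough = C₀ × r = 2.603 × 0.5645 = 1.469 mg/L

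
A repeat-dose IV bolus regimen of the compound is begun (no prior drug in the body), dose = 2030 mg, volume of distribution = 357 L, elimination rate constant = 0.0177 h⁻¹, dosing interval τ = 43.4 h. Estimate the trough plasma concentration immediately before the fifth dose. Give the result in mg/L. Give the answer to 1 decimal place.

4.7 mg/L

C₀ per dose = Dose / Vd = 2030 / 357 = 5.686 mg/L
Fraction remaining after one interval: r = e^(−kτ) = e^(−0.01770 × 43.4) = 0.4639
Before dose 5, 4 doses have been given (aged 1τ, 2τ, 3τ, 4τ).
C_trough = C₀ × (r + r² + … + r^4) = C₀ × r(1−r^4)/(1−r)
        = 5.686 × 0.4639 × (1 − 0.04631) / (1 − 0.4639) = 4.692 mg/L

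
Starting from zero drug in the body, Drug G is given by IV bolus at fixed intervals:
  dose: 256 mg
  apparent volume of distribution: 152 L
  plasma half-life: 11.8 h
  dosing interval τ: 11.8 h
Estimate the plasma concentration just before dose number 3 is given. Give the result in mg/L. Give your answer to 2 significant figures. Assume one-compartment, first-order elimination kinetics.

1.3 mg/L

C₀ per dose = Dose / Vd = 256 / 152 = 1.684 mg/L
k = ln2 / t½ = 0.693147 / 11.8 = 0.05874 h⁻¹
Fraction remaining after one interval: r = e^(−kτ) = e^(−0.05874 × 11.8) = 0.5000
Before dose 3, 2 doses have been given (aged 1τ, 2τ).
C_trough = C₀ × (r + r²) = 1.684 × (0.5000 + 0.2500) = 1.263 mg/L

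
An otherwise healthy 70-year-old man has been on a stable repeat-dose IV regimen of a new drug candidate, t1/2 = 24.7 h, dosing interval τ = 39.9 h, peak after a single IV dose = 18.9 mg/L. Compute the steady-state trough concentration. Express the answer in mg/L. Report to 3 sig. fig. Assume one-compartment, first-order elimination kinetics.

9.16 mg/L

k = ln2 / t½ = 0.693147 / 24.7 = 0.02806 h⁻¹
e^(−kτ) = e^(−0.02806 × 39.9) = 0.3264
Accumulation ratio R = 1 / (1 − e^(−kτ)) = 1 / (1 − 0.3264) = 1.485
Steady-state trough = C₀ × R × e^(−kτ) = 18.9 × 1.485 × 0.3264 = 9.161 mg/L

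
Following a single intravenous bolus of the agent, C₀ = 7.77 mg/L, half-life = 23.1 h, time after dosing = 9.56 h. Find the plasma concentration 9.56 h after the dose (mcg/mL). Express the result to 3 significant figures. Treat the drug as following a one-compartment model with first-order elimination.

5.83 mcg/mL

k = ln2 / t½ = 0.693147 / 23.1 = 0.03001 h⁻¹
C = C₀ · e^(−k·t) = 7.770 × e^(−0.03001 × 9.56)
  = 7.770 × 0.7506 = 5.832 mg/L
(5.832 mg/L = 5.832 mcg/mL)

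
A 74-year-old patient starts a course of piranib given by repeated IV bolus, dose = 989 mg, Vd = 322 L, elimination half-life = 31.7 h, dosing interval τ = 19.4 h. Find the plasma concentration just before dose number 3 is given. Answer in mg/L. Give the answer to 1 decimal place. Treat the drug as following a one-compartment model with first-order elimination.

3.3 mg/L

C₀ per dose = Dose / Vd = 989 / 322 = 3.071 mg/L
k = ln2 / t½ = 0.693147 / 31.7 = 0.02187 h⁻¹
Fraction remaining after one interval: r = e^(−kτ) = e^(−0.02187 × 19.4) = 0.6542
Before dose 3, 2 doses have been given (aged 1τ, 2τ).
C_trough = C₀ × (r + r²) = 3.071 × (0.6542 + 0.4280) = 3.323 mg/L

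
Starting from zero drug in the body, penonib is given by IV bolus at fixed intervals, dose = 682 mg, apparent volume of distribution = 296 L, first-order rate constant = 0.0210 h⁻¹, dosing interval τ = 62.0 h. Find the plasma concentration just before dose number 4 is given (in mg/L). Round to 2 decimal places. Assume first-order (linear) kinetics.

0.84 mg/L

C₀ per dose = Dose / Vd = 682 / 296 = 2.304 mg/L
Fraction remaining after one interval: r = e^(−kτ) = e^(−0.02100 × 62.0) = 0.2720
Before dose 4, 3 doses have been given (aged 1τ, 2τ, 3τ).
C_trough = C₀ × (r + r² + … + r^3) = C₀ × r(1−r^3)/(1−r)
        = 2.304 × 0.2720 × (1 − 0.02012) / (1 − 0.2720) = 0.8435 mg/L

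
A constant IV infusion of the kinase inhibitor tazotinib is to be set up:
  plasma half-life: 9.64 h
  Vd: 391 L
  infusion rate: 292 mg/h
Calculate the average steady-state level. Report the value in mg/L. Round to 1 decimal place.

10.4 mg/L

k = ln2 / t½ = 0.693147 / 9.64 = 0.07190 h⁻¹
CL = k × Vd = 0.07190 × 391 = 28.11 L/h
At steady state Css = R₀ / CL = 292 / 28.11 = 10.39 mg/L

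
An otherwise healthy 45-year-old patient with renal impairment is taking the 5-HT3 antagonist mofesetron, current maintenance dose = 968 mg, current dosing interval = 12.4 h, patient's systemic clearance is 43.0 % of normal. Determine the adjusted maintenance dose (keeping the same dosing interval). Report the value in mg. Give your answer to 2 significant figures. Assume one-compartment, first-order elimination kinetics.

420 mg

To keep the same average steady-state level, dosing rate must scale with clearance.
CL ratio = 43.0 / 100 = 0.4300
New dose (same interval) = 968 × 0.4300 = 416.2 mg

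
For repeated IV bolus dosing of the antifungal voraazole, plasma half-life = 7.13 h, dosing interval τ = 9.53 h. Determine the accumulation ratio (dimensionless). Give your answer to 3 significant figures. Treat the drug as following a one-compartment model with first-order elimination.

1.66

k = ln2 / t½ = 0.693147 / 7.13 = 0.09722 h⁻¹
e^(−kτ) = e^(−0.09722 × 9.53) = 0.3959
Accumulation ratio R = 1 / (1 − e^(−kτ)) = 1 / (1 − 0.3959) = 1.655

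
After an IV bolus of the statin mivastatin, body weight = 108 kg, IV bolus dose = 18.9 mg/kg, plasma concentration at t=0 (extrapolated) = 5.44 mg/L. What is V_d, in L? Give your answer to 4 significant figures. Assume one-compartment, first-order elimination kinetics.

Dose = 18.9 × 108 = 2041 mg
Vd = Dose / C₀ = 2041 / 5.44 = 375.2 L

375.2 L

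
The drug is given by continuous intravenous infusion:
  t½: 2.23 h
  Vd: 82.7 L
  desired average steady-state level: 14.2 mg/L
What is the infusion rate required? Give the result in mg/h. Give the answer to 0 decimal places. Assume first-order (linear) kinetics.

k = ln2 / t½ = 0.693147 / 2.23 = 0.3108 h⁻¹
CL = k × Vd = 0.3108 × 82.7 = 25.70 L/h
At steady state, infusion rate R₀ = Css × CL = 14.2 × 25.70 = 364.9 mg/h

365 mg/h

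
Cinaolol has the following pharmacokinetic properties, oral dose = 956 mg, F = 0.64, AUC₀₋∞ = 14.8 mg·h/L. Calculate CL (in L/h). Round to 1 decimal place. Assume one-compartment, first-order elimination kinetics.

CL = F·Dose / AUC = 0.64 × 956 / 14.8 = 41.34 L/h

41.3 L/h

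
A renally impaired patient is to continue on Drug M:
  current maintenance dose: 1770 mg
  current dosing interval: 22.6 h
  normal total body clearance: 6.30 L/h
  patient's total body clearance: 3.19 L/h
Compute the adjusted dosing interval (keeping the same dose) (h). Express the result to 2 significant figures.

45 h

To keep the same average steady-state level, dosing rate must scale with clearance.
CL ratio = 3.19 / 6.30 = 0.5063
New interval (same dose) = 22.6 / 0.5063 = 44.64 h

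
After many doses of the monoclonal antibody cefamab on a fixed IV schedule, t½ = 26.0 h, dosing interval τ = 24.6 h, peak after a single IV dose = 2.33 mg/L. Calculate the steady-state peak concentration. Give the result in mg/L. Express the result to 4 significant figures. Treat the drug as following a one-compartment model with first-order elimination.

k = ln2 / t½ = 0.693147 / 26.0 = 0.02666 h⁻¹
e^(−kτ) = e^(−0.02666 × 24.6) = 0.5190
Accumulation ratio R = 1 / (1 − e^(−kτ)) = 1 / (1 − 0.5190) = 2.079
Steady-state peak = C₀ × R = 2.33 × 2.079 = 4.844 mg/L

4.844 mg/L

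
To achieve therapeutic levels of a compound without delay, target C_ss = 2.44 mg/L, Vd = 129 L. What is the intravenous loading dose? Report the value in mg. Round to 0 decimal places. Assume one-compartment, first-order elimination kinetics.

LD = Css × Vd = 2.44 × 129 = 314.8 mg

315 mg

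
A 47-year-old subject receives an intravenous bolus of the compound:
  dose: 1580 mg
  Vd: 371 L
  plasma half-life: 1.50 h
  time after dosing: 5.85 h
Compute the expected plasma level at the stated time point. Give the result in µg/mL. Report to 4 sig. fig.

C₀ = Dose / Vd = 1580 / 371 = 4.259 mg/L
k = ln2 / t½ = 0.693147 / 1.50 = 0.4621 h⁻¹
C = C₀ · e^(−k·t) = 4.259 × e^(−0.4621 × 5.85)
  = 4.259 × 0.06699 = 0.2853 mg/L
(0.2853 mg/L = 0.2853 µg/mL)

0.2853 µg/mL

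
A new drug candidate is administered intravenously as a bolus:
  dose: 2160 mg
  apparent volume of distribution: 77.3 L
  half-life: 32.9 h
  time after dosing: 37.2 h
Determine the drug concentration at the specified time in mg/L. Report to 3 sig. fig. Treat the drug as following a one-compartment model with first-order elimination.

12.8 mg/L

C₀ = Dose / Vd = 2160 / 77.3 = 27.94 mg/L
k = ln2 / t½ = 0.693147 / 32.9 = 0.02107 h⁻¹
C = C₀ · e^(−k·t) = 27.94 × e^(−0.02107 × 37.2)
  = 27.94 × 0.4567 = 12.76 mg/L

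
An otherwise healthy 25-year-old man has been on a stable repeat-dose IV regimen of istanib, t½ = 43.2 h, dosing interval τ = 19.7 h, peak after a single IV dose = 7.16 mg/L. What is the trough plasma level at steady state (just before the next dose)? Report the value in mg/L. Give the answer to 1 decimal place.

k = ln2 / t½ = 0.693147 / 43.2 = 0.01605 h⁻¹
e^(−kτ) = e^(−0.01605 × 19.7) = 0.7289
Accumulation ratio R = 1 / (1 − e^(−kτ)) = 1 / (1 − 0.7289) = 3.689
Steady-state trough = C₀ × R × e^(−kτ) = 7.16 × 3.689 × 0.7289 = 19.25 mg/L

19.3 mg/L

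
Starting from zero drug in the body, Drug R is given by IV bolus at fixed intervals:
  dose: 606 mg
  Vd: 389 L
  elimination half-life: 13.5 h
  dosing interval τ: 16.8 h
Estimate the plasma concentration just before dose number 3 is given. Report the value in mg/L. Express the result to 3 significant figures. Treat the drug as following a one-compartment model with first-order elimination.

0.935 mg/L

C₀ per dose = Dose / Vd = 606 / 389 = 1.558 mg/L
k = ln2 / t½ = 0.693147 / 13.5 = 0.05134 h⁻¹
Fraction remaining after one interval: r = e^(−kτ) = e^(−0.05134 × 16.8) = 0.4221
Before dose 3, 2 doses have been given (aged 1τ, 2τ).
C_trough = C₀ × (r + r²) = 1.558 × (0.4221 + 0.1782) = 0.9353 mg/L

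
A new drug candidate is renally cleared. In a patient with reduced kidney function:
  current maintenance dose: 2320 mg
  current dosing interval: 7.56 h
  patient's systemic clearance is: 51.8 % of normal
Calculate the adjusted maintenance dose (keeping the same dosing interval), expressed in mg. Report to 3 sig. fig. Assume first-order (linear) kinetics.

1200 mg

To keep the same average steady-state level, dosing rate must scale with clearance.
CL ratio = 51.8 / 100 = 0.5180
New dose (same interval) = 2320 × 0.5180 = 1202 mg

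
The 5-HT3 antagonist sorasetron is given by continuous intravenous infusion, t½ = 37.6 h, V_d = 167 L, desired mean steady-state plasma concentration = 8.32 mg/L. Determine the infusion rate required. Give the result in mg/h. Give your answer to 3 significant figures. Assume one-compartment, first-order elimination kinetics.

k = ln2 / t½ = 0.693147 / 37.6 = 0.01843 h⁻¹
CL = k × Vd = 0.01843 × 167 = 3.078 L/h
At steady state, infusion rate R₀ = Css × CL = 8.32 × 3.078 = 25.61 mg/h

25.6 mg/h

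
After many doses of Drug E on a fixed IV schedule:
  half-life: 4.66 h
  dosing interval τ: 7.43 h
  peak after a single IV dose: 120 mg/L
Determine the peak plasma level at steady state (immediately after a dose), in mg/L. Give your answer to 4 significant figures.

179.4 mg/L

k = ln2 / t½ = 0.693147 / 4.66 = 0.1487 h⁻¹
e^(−kτ) = e^(−0.1487 × 7.43) = 0.3313
Accumulation ratio R = 1 / (1 − e^(−kτ)) = 1 / (1 − 0.3313) = 1.495
Steady-state peak = C₀ × R = 120 × 1.495 = 179.4 mg/L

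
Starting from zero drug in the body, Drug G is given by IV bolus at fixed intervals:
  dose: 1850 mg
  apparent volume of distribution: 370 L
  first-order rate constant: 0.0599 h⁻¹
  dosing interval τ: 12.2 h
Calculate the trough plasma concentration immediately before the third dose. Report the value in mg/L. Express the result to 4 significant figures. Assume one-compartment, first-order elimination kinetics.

C₀ per dose = Dose / Vd = 1850 / 370 = 5.000 mg/L
Fraction remaining after one interval: r = e^(−kτ) = e^(−0.05990 × 12.2) = 0.4815
Before dose 3, 2 doses have been given (aged 1τ, 2τ).
C_trough = C₀ × (r + r²) = 5.000 × (0.4815 + 0.2318) = 3.567 mg/L

3.567 mg/L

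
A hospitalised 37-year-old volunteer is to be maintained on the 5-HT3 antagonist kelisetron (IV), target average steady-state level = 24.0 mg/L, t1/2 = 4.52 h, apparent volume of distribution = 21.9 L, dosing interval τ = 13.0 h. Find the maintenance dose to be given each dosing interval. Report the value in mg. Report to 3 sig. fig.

1050 mg

k = ln2 / t½ = 0.693147 / 4.52 = 0.1534 h⁻¹
CL = k × Vd = 0.1534 × 21.9 = 3.359 L/h
At steady state, Dose/τ = Css × CL.
Dose = Css × CL × τ = 24.0 × 3.359 × 13.0 = 1048 mg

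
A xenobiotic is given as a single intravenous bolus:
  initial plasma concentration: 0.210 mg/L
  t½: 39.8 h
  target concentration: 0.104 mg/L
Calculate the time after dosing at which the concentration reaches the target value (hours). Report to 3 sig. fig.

40.3 h

k = ln2 / t½ = 0.693147 / 39.8 = 0.01742 h⁻¹
t = ln(C₀ / C) / k = ln(0.2100 / 0.104) / 0.01742
  = ln(2.019) / 0.01742 = 0.7026 / 0.01742 = 40.33 h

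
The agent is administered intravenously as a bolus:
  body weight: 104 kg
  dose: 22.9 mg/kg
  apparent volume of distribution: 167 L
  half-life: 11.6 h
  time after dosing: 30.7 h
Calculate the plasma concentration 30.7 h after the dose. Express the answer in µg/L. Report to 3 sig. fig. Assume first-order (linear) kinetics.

Total dose = 22.9 × 104 = 2382 mg
C₀ = Dose / Vd = 2382 / 167 = 14.26 mg/L
k = ln2 / t½ = 0.693147 / 11.6 = 0.05975 h⁻¹
C = C₀ · e^(−k·t) = 14.26 × e^(−0.05975 × 30.7)
  = 14.26 × 0.1597 = 2.277 mg/L
Convert: 2.277 mg/L × 1000 = 2277 µg/L

2280 µg/L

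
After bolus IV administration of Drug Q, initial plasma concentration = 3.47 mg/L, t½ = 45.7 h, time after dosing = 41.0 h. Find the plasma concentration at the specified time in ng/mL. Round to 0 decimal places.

k = ln2 / t½ = 0.693147 / 45.7 = 0.01517 h⁻¹
C = C₀ · e^(−k·t) = 3.470 × e^(−0.01517 × 41.0)
  = 3.470 × 0.5369 = 1.863 mg/L
Convert: 1.863 mg/L × 1000 = 1863 ng/mL

1863 ng/mL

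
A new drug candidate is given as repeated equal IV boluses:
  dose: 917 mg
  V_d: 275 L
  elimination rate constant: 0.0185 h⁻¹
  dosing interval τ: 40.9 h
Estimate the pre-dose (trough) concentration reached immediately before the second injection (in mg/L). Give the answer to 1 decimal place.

1.6 mg/L

C₀ per dose = Dose / Vd = 917 / 275 = 3.335 mg/L
Fraction remaining after one interval: r = e^(−kτ) = e^(−0.01850 × 40.9) = 0.4692
Before dose 2, 1 dose has been given (aged 1τ).
C_trough = C₀ × r = 3.335 × 0.4692 = 1.565 mg/L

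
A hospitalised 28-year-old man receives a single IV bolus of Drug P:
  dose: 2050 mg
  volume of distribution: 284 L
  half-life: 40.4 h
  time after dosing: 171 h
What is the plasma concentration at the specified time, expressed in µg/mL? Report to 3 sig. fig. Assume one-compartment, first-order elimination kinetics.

C₀ = Dose / Vd = 2050 / 284 = 7.218 mg/L
k = ln2 / t½ = 0.693147 / 40.4 = 0.01716 h⁻¹
C = C₀ · e^(−k·t) = 7.218 × e^(−0.01716 × 171)
  = 7.218 × 0.05316 = 0.3837 mg/L
(0.3837 mg/L = 0.3837 µg/mL)

0.384 µg/mL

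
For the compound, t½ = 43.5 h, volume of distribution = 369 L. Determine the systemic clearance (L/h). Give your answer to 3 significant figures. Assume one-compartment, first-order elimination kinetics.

5.88 L/h

k = ln2 / t½ = 0.693147 / 43.5 = 0.01593 h⁻¹
CL = k × Vd = 0.01593 × 369 = 5.878 L/h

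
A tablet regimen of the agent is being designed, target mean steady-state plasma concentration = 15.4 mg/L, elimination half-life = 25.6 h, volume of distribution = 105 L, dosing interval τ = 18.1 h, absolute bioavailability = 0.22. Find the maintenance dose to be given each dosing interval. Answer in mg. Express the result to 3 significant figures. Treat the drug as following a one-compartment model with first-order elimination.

3600 mg

k = ln2 / t½ = 0.693147 / 25.6 = 0.02708 h⁻¹
CL = k × Vd = 0.02708 × 105 = 2.843 L/h
At steady state, F × (Dose/τ) = Css × CL.
Dose = Css × CL × τ / F = 15.4 × 2.843 × 18.1 / 0.22 = 3602 mg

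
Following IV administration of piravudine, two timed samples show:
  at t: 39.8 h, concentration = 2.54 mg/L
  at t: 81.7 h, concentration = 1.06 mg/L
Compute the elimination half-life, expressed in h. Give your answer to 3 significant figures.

33.2 h

k = ln(C₁/C₂) / (t₂ − t₁) = ln(2.54/1.06) / (81.7 − 39.8)
  = 0.8739 / 41.90 = 0.02086 h⁻¹
t½ = ln2 / k = 0.693147 / 0.02086 = 33.23 h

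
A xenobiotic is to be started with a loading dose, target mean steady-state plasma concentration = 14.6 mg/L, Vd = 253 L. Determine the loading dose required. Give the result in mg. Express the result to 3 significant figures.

LD = Css × Vd = 14.6 × 253 = 3694 mg

3690 mg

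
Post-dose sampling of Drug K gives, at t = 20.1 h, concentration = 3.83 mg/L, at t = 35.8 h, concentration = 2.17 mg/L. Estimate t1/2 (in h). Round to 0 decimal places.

19 h

k = ln(C₁/C₂) / (t₂ − t₁) = ln(3.83/2.17) / (35.8 − 20.1)
  = 0.5681 / 15.70 = 0.03618 h⁻¹
t½ = ln2 / k = 0.693147 / 0.03618 = 19.16 h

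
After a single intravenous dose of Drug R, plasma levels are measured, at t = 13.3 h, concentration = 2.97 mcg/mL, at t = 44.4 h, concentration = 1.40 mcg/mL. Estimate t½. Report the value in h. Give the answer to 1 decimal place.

28.7 h

k = ln(C₁/C₂) / (t₂ − t₁) = ln(2.97/1.40) / (44.4 − 13.3)
  = 0.7521 / 31.10 = 0.02418 h⁻¹
t½ = ln2 / k = 0.693147 / 0.02418 = 28.67 h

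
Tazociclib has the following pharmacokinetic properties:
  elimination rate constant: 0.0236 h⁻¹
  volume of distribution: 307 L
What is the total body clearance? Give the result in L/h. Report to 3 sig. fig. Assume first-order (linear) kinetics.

CL = k × Vd = 0.0236 × 307 = 7.245 L/h

7.25 L/h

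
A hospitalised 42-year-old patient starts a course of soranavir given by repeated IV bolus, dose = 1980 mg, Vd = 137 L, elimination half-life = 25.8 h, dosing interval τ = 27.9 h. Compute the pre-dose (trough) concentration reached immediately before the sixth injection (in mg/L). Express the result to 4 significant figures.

C₀ per dose = Dose / Vd = 1980 / 137 = 14.45 mg/L
k = ln2 / t½ = 0.693147 / 25.8 = 0.02687 h⁻¹
Fraction remaining after one interval: r = e^(−kτ) = e^(−0.02687 × 27.9) = 0.4725
Before dose 6, 5 doses have been given (aged 1τ, 2τ, 3τ, 4τ, 5τ).
C_trough = C₀ × (r + r² + … + r^5) = C₀ × r(1−r^5)/(1−r)
        = 14.45 × 0.4725 × (1 − 0.02355) / (1 − 0.4725) = 12.64 mg/L

12.64 mg/L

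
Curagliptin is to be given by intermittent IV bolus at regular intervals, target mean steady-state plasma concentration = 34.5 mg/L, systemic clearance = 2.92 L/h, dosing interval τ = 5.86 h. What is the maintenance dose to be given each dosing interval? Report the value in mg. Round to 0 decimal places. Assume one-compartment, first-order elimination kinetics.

590 mg

At steady state, Dose/τ = Css × CL.
Dose = Css × CL × τ = 34.5 × 2.920 × 5.86 = 590.3 mg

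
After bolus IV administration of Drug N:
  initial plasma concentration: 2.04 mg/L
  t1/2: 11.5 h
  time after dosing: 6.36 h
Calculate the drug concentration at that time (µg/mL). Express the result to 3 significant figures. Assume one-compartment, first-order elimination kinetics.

1.39 µg/mL

k = ln2 / t½ = 0.693147 / 11.5 = 0.06027 h⁻¹
C = C₀ · e^(−k·t) = 2.040 × e^(−0.06027 × 6.36)
  = 2.040 × 0.6816 = 1.390 mg/L
(1.390 mg/L = 1.390 µg/mL)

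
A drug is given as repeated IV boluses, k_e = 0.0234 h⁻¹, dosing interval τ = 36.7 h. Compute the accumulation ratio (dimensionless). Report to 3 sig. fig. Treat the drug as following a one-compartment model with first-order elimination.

e^(−kτ) = e^(−0.02340 × 36.7) = 0.4237
Accumulation ratio R = 1 / (1 − e^(−kτ)) = 1 / (1 − 0.4237) = 1.735

1.74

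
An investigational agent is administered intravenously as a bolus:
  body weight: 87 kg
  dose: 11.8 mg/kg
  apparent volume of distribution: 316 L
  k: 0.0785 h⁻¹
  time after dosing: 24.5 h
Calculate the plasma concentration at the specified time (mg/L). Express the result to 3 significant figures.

Total dose = 11.8 × 87 = 1027 mg
C₀ = Dose / Vd = 1027 / 316 = 3.250 mg/L
C = C₀ · e^(−k·t) = 3.250 × e^(−0.07850 × 24.5)
  = 3.250 × 0.1461 = 0.4748 mg/L

0.475 mg/L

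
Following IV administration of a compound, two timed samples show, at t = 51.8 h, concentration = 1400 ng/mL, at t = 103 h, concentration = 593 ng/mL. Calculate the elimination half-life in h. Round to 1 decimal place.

k = ln(C₁/C₂) / (t₂ − t₁) = ln(1400/593) / (103 − 51.8)
  = 0.8590 / 51.20 = 0.01678 h⁻¹
t½ = ln2 / k = 0.693147 / 0.01678 = 41.31 h

41.3 h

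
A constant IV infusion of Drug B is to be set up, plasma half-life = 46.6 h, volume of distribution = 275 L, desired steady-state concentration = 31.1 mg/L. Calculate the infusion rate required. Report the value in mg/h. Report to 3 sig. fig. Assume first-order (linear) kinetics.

k = ln2 / t½ = 0.693147 / 46.6 = 0.01487 h⁻¹
CL = k × Vd = 0.01487 × 275 = 4.089 L/h
At steady state, infusion rate R₀ = Css × CL = 31.1 × 4.089 = 127.2 mg/h

127 mg/h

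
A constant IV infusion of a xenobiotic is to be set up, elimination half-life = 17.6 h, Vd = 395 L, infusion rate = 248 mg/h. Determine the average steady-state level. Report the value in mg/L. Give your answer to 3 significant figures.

15.9 mg/L

k = ln2 / t½ = 0.693147 / 17.6 = 0.03938 h⁻¹
CL = k × Vd = 0.03938 × 395 = 15.56 L/h
At steady state Css = R₀ / CL = 248 / 15.56 = 15.94 mg/L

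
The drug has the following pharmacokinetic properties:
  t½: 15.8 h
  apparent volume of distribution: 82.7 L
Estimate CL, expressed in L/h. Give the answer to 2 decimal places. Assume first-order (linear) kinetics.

k = ln2 / t½ = 0.693147 / 15.8 = 0.04387 h⁻¹
CL = k × Vd = 0.04387 × 82.7 = 3.628 L/h

3.63 L/h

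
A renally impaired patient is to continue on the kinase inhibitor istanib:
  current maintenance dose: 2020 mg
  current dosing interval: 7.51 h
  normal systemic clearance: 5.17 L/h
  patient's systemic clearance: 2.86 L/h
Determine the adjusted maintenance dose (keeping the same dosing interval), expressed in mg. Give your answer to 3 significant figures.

To keep the same average steady-state level, dosing rate must scale with clearance.
CL ratio = 2.86 / 5.17 = 0.5532
New dose (same interval) = 2020 × 0.5532 = 1117 mg

1120 mg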